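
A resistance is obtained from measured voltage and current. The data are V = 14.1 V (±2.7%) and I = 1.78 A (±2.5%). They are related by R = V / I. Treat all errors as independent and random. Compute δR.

0.291 Ω

Products/powers → add relative errors in quadrature, weighted by exponent:
  (1·δV/V)² = (1×0.0270)² = 0.000729;  (-1·δI/I)² = (-1×0.0250)² = 0.000625
δR/R = √(0.00135) = 0.0368
R = 7.92 Ω, so δR = 0.0368 × 7.92 = 0.291 Ω.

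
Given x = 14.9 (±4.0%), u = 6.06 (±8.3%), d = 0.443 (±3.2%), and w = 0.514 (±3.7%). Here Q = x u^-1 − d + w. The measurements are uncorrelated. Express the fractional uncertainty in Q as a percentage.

Let p = x·u^-1 = 2.46. δp/p = √((1·δx/x)² + (-1·δu/u)²) = √(0.00160 + 0.00689) = 0.0921, so δp = 0.227.
Q = p − d + w: δQ = √(δp² + δd² + δw²) = √(0.0513 + 0.000201 + 0.000362) = 0.228
Q = 2.53, so δQ/Q = 0.228/2.53 = 0.0900.

9.00%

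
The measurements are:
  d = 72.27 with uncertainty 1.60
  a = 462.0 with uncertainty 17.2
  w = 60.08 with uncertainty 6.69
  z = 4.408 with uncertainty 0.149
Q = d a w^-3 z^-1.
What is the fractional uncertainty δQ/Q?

0.339

For a monomial Q ∝ d, a, w^-3, z^-1, fractional errors add in quadrature:
  (1·δd/d)² = (1×0.0221)² = 0.000490;  (1·δa/a)² = (1×0.0372)² = 0.00139;  (-3·δw/w)² = (-3×0.111)² = 0.112;  (-1·δz/z)² = (-1×0.0338)² = 0.00114
δQ/Q = √(0.115) = 0.339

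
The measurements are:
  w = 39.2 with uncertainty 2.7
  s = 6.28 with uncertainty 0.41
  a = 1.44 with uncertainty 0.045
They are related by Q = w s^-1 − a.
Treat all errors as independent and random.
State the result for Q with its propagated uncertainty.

Let p = w·s^-1 = 6.24. δp/p = √((1·δw/w)² + (-1·δs/s)²) = √(0.00474 + 0.00426) = 0.0949, so δp = 0.592.
Q = p − a: δQ = √(δp² + δa²) = √(0.351 + 0.00202) = 0.594
Q = 4.80.

4.80 ± 0.594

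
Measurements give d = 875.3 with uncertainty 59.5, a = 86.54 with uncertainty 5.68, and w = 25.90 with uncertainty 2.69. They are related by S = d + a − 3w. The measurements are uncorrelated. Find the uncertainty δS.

60.3

S is a linear combination, so absolute uncertainties add in quadrature:
  (δd)² = 3540;  (δa)² = 32.3;  (3·δw)² = 65.1
δS = √(3640) = 60.3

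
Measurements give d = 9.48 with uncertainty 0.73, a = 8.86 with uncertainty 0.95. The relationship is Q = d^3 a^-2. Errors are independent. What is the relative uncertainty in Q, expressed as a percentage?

31.5%

For a monomial Q ∝ d^3, a^-2, fractional errors add in quadrature:
  (3·δd/d)² = (3×0.0770)² = 0.0534;  (-2·δa/a)² = (-2×0.107)² = 0.0460
δQ/Q = √(0.0994) = 0.315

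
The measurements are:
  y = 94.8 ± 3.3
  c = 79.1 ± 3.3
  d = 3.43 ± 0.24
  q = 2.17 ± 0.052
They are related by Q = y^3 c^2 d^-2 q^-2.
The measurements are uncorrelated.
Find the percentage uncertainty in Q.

19.9%

Relative error in a monomial: (δQ/Q)² = Σ (nᵢ · δxᵢ/xᵢ)².
  (3·δy/y)² = (3×0.0348)² = 0.0109;  (2·δc/c)² = (2×0.0417)² = 0.00696;  (-2·δd/d)² = (-2×0.0700)² = 0.0196;  (-2·δq/q)² = (-2×0.0240)² = 0.00230
δQ/Q = √(0.0397) = 0.199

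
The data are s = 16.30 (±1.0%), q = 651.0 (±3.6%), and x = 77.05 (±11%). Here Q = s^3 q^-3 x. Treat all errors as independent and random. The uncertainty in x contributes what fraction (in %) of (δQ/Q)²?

49.1%

(δQ/Q)² = (3·δs/s)² + (-3·δq/q)² + (1·δx/x)²
  s term: (3×0.0100)² = 0.000900
  q term: (-3×0.0360)² = 0.0117
  x term: (1×0.110)² = 0.0121
Total = 0.0247. Share from x = 0.0121/0.0247 = 0.491.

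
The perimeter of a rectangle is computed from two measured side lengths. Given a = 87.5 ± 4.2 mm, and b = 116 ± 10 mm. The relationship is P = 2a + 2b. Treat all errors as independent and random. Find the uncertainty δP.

Absolute uncertainties add in quadrature for a linear combination:
  (2·δa)² = 70.6;  (2·δb)² = 400
δP = √(471) = 21.7 mm

21.7 mm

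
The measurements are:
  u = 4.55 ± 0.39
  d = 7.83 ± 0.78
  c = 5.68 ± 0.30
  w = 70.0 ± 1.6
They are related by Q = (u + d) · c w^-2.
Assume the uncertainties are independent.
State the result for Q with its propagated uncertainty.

Let h = u + d = 12.4. δh = √(δu² + δd²) = √(0.152 + 0.608) = 0.872, so δh/h = 0.0704.
Q is then a monomial in h, c, w:
δQ/Q = √((δh/h)² + (1·δc/c)² + (-2·δw/w)²) = √(0.00496 + 0.00279 + 0.00209) = 0.0992
Q = 0.0144, so δQ = 0.0992 × 0.0144 = 0.00142.

0.0144 ± 0.00142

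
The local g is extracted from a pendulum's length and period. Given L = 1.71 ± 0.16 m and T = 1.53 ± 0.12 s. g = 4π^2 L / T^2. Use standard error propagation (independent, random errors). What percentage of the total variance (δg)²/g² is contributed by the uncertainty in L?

(δg/g)² = (1·δL/L)² + (-2·δT/T)²
  L term: (1×0.0936)² = 0.00875
  T term: (-2×0.0784)² = 0.0246
Total = 0.0334. Share from L = 0.00875/0.0334 = 0.262.

26.2%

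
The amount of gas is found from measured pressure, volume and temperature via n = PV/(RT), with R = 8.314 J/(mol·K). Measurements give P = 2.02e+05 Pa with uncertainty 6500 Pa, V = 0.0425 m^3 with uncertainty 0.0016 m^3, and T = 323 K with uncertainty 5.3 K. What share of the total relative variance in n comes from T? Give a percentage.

(δn/n)² = (1·δP/P)² + (1·δV/V)² + (-1·δT/T)²
  P term: (1×0.0322)² = 0.00104
  V term: (1×0.0376)² = 0.00142
  T term: (-1×0.0164)² = 0.000269
Total = 0.00272. Share from T = 0.000269/0.00272 = 0.0989.

9.89%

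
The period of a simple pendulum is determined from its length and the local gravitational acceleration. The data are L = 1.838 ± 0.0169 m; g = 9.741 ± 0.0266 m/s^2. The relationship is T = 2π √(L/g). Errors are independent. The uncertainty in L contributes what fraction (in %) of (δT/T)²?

(δT/T)² = (½·δL/L)² + (−½·δg/g)²
  L term: (0.5×0.00919)² = 2.11e-05
  g term: (-0.5×0.00273)² = 1.86e-06
Total = 2.3e-05. Share from L = 2.11e-05/2.3e-05 = 0.919.

91.9%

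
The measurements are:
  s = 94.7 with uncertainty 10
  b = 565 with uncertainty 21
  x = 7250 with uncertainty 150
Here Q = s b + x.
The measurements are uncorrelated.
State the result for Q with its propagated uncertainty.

Let p = s·b = 53500. δp/p = √((1·δs/s)² + (1·δb/b)²) = √(0.0112 + 0.00138) = 0.112, so δp = 5990.
Q = p + x: δQ = √(δp² + δx²) = √(3.59e+07 + 22500) = 5990
Q = 60800.

60800 ± 5990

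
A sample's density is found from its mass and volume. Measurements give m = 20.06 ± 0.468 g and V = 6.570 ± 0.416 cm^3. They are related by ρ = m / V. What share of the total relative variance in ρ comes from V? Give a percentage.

88.0%

(δρ/ρ)² = (1·δm/m)² + (-1·δV/V)²
  m term: (1×0.0233)² = 0.000544
  V term: (-1×0.0633)² = 0.00401
Total = 0.00455. Share from V = 0.00401/0.00455 = 0.880.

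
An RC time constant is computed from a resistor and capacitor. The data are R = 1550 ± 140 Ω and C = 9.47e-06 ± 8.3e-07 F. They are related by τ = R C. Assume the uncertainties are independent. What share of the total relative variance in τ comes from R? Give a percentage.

(δτ/τ)² = (1·δR/R)² + (1·δC/C)²
  R term: (1×0.0903)² = 0.00816
  C term: (1×0.0876)² = 0.00768
Total = 0.0158. Share from R = 0.00816/0.0158 = 0.515.

51.5%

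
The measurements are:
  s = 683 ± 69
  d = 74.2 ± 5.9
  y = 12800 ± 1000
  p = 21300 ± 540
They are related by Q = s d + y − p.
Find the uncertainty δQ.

6610

Let w = s·d = 50700. δw/w = √((1·δs/s)² + (1·δd/d)²) = √(0.0102 + 0.00632) = 0.129, so δw = 6520.
Q = w + y − p: δQ = √(δw² + δy² + δp²) = √(4.25e+07 + 1e+06 + 2.92e+05) = 6610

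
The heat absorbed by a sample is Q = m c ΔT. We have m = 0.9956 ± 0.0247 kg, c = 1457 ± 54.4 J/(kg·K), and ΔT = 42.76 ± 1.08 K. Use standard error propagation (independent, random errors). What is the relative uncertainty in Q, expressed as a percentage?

Relative error in a monomial: (δQ/Q)² = Σ (nᵢ · δxᵢ/xᵢ)².
  (1·δm/m)² = (1×0.0248)² = 0.000615;  (1·δc/c)² = (1×0.0373)² = 0.00139;  (1·δΔT/ΔT)² = (1×0.0253)² = 0.000638
δQ/Q = √(0.00265) = 0.0515

5.15%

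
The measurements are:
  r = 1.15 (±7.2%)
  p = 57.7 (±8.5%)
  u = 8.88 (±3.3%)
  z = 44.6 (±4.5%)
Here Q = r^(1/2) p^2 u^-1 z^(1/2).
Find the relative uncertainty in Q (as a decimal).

Each factor contributes (exponent × relative error)² to (δQ/Q)²:
  (½·δr/r)² = (0.5×0.0720)² = 0.00130;  (2·δp/p)² = (2×0.0850)² = 0.0289;  (-1·δu/u)² = (-1×0.0330)² = 0.00109;  (½·δz/z)² = (0.5×0.0450)² = 0.000506
δQ/Q = √(0.0318) = 0.178

0.178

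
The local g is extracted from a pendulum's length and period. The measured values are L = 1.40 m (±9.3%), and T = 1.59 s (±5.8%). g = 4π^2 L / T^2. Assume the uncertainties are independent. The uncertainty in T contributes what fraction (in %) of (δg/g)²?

60.9%

(δg/g)² = (1·δL/L)² + (-2·δT/T)²
  L term: (1×0.0930)² = 0.00865
  T term: (-2×0.0580)² = 0.0135
Total = 0.0221. Share from T = 0.0135/0.0221 = 0.609.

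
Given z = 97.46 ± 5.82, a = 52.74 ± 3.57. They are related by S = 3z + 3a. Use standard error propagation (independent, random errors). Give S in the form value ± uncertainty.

450.6 ± 20.5

For a sum/difference, combine absolute errors in quadrature:
  (3·δz)² = 305;  (3·δa)² = 115
δS = √(420) = 20.5
S = 450.6.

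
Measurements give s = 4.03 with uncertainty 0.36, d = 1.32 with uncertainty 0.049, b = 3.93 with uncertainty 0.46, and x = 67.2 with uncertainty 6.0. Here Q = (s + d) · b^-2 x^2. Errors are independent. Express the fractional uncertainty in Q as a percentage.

Let u = s + d = 5.35. δu = √(δs² + δd²) = √(0.130 + 0.00240) = 0.363, so δu/u = 0.0679.
Q is then a monomial in u, b, x:
δQ/Q = √((δu/u)² + (-2·δb/b)² + (2·δx/x)²) = √(0.00461 + 0.0548 + 0.0319) = 0.302

30.2%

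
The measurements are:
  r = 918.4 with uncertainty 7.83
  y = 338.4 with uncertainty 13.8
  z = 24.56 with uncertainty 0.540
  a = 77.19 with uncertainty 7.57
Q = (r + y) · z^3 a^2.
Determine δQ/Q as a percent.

Let u = r + y = 1257. δu = √(δr² + δy²) = √(61.3 + 190) = 15.9, so δu/u = 0.0126.
Q is then a monomial in u, z, a:
δQ/Q = √((δu/u)² + (3·δz/z)² + (2·δa/a)²) = √(0.000159 + 0.00435 + 0.0385) = 0.207

20.7%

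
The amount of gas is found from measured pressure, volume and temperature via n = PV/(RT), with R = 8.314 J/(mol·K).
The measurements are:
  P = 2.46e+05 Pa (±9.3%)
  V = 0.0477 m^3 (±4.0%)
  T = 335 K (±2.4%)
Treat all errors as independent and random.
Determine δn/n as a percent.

Since n is a product/quotient, work with relative uncertainties:
  (1·δP/P)² = (1×0.0930)² = 0.00865;  (1·δV/V)² = (1×0.0400)² = 0.00160;  (-1·δT/T)² = (-1×0.0240)² = 0.000576
δn/n = √(0.0108) = 0.104

10.4%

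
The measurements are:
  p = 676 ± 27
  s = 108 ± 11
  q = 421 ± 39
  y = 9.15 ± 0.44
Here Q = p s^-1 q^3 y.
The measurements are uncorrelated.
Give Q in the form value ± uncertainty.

(4.27 ± 1.29) × 10^9

Products/powers → add relative errors in quadrature, weighted by exponent:
  (1·δp/p)² = (1×0.0399)² = 0.00160;  (-1·δs/s)² = (-1×0.102)² = 0.0104;  (3·δq/q)² = (3×0.0926)² = 0.0772;  (1·δy/y)² = (1×0.0481)² = 0.00231
δQ/Q = √(0.0915) = 0.303
Q = 4.27e+09, so δQ = 0.303 × 4.27e+09 = 1.29e+09.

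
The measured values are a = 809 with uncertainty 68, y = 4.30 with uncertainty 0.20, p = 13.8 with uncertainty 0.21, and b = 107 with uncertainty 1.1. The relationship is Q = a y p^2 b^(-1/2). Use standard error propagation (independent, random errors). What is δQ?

Each factor contributes (exponent × relative error)² to (δQ/Q)²:
  (1·δa/a)² = (1×0.0841)² = 0.00707;  (1·δy/y)² = (1×0.0465)² = 0.00216;  (2·δp/p)² = (2×0.0152)² = 0.000926;  (−½·δb/b)² = (-0.5×0.0103)² = 2.64e-05
δQ/Q = √(0.0102) = 0.101
Q = 64000, so δQ = 0.101 × 64000 = 6460.

6460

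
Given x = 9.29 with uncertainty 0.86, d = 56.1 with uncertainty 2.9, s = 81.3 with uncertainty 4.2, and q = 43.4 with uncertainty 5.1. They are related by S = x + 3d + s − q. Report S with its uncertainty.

215 ± 11.0

Absolute uncertainties add in quadrature for a linear combination:
  (δx)² = 0.740;  (3·δd)² = 75.7;  (δs)² = 17.6;  (δq)² = 26.0
δS = √(120) = 11.0
S = 215.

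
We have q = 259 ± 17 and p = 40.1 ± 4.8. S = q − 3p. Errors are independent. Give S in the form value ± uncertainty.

139 ± 22.3

Sums and differences: (δS)² = Σ (cᵢ δxᵢ)².
  (δq)² = 289;  (3·δp)² = 207
δS = √(496) = 22.3
S = 139.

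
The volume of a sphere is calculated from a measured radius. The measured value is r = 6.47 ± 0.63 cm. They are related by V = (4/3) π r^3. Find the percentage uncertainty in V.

29.2%

V ∝ r^3, so δV/V = |3| · δr/r = 3 × 0.0974 = 0.292.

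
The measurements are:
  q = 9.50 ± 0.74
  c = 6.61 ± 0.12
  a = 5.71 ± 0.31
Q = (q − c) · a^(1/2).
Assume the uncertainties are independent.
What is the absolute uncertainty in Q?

1.80

Let u = q − c = 2.89. δu = √(δq² + δc²) = √(0.548 + 0.0144) = 0.750, so δu/u = 0.259.
Q is then a monomial in u, a:
δQ/Q = √((δu/u)² + (½·δa/a)²) = √(0.0673 + 0.000737) = 0.261
Q = 6.91, so δQ = 0.261 × 6.91 = 1.80.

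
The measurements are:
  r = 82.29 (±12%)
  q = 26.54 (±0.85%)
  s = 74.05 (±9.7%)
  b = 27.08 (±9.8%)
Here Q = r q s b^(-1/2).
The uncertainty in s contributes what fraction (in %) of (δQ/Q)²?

(δQ/Q)² = (1·δr/r)² + (1·δq/q)² + (1·δs/s)² + (−½·δb/b)²
  r term: (1×0.120)² = 0.0144
  q term: (1×0.00850)² = 7.23e-05
  s term: (1×0.0970)² = 0.00941
  b term: (-0.5×0.0980)² = 0.00240
Total = 0.0263. Share from s = 0.00941/0.0263 = 0.358.

35.8%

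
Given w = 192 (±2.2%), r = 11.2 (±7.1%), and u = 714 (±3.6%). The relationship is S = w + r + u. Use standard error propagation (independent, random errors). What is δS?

26.1

Sums and differences: (δS)² = Σ (cᵢ δxᵢ)².
  (δw)² = 17.8;  (δr)² = 0.632;  (δu)² = 661
δS = √(679) = 26.1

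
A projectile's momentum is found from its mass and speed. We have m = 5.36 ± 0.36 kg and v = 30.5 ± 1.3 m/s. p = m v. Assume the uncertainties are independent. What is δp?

13.0 kg·m/s

For a monomial p ∝ m, v, fractional errors add in quadrature:
  (1·δm/m)² = (1×0.0672)² = 0.00451;  (1·δv/v)² = (1×0.0426)² = 0.00182
δp/p = √(0.00633) = 0.0795
p = 163 kg·m/s, so δp = 0.0795 × 163 = 13.0 kg·m/s.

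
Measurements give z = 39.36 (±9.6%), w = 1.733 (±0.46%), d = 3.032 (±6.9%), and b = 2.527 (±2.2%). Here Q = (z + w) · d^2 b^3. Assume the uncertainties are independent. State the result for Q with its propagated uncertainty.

6096 ± 1090

Let u = z + w = 41.09. δu = √(δz² + δw²) = √(14.3 + 6.35e-05) = 3.78, so δu/u = 0.0920.
Q is then a monomial in u, d, b:
δQ/Q = √((δu/u)² + (2·δd/d)² + (3·δb/b)²) = √(0.00846 + 0.0190 + 0.00436) = 0.178
Q = 6096, so δQ = 0.178 × 6096 = 1090.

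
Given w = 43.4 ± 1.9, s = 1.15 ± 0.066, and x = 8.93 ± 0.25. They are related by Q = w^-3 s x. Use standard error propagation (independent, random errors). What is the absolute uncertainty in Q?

For a monomial Q ∝ w^-3, s, x, fractional errors add in quadrature:
  (-3·δw/w)² = (-3×0.0438)² = 0.0172;  (1·δs/s)² = (1×0.0574)² = 0.00329;  (1·δx/x)² = (1×0.0280)² = 0.000784
δQ/Q = √(0.0213) = 0.146
Q = 0.000126, so δQ = 0.146 × 0.000126 = 1.83e-05.

1.83e-05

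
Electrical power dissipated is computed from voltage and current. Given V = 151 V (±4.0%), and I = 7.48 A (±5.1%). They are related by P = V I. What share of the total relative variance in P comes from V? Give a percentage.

(δP/P)² = (1·δV/V)² + (1·δI/I)²
  V term: (1×0.0400)² = 0.00160
  I term: (1×0.0510)² = 0.00260
Total = 0.00420. Share from V = 0.00160/0.00420 = 0.381.

38.1%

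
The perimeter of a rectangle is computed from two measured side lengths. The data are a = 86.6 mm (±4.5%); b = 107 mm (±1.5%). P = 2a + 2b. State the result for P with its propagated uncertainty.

Each term contributes (cᵢ δxᵢ)² to (δP)²:
  (2·δa)² = 60.7;  (2·δb)² = 10.3
δP = √(71.1) = 8.43 mm
P = 387 mm.

387 ± 8.43 mm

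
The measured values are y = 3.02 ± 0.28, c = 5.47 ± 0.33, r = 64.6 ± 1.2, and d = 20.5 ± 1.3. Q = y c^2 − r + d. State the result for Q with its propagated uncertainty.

Let p = y·c^2 = 90.4. δp/p = √((1·δy/y)² + (2·δc/c)²) = √(0.00860 + 0.0146) = 0.152, so δp = 13.7.
Q = p − r + d: δQ = √(δp² + δr² + δd²) = √(189 + 1.44 + 1.69) = 13.9
Q = 46.3.

46.3 ± 13.9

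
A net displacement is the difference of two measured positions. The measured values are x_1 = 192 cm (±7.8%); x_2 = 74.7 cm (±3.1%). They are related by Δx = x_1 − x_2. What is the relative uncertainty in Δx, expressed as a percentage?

12.9%

Each term contributes (cᵢ δxᵢ)² to (δΔx)²:
  (δx_1)² = 224;  (δx_2)² = 5.36
δΔx = √(230) = 15.2 cm
Δx = 117 cm, so δΔx/Δx = 15.2/117 = 0.129.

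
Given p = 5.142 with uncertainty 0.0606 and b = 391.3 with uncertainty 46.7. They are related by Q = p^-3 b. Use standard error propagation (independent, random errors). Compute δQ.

0.358

Q is a product of powers, so relative uncertainties combine in quadrature:
  (-3·δp/p)² = (-3×0.0118)² = 0.00125;  (1·δb/b)² = (1×0.119)² = 0.0142
δQ/Q = √(0.0155) = 0.124
Q = 2.878, so δQ = 0.124 × 2.878 = 0.358.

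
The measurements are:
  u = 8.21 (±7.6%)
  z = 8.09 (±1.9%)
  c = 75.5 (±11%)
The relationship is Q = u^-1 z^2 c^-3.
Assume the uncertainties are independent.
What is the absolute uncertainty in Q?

For a monomial Q ∝ u^-1, z^2, c^-3, fractional errors add in quadrature:
  (-1·δu/u)² = (-1×0.0760)² = 0.00578;  (2·δz/z)² = (2×0.0190)² = 0.00144;  (-3·δc/c)² = (-3×0.110)² = 0.109
δQ/Q = √(0.116) = 0.341
Q = 1.85e-05, so δQ = 0.341 × 1.85e-05 = 6.31e-06.

6.31e-06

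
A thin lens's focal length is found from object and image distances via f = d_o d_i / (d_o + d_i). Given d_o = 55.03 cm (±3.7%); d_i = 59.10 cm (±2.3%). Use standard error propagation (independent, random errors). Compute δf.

0.631 cm

∂f/∂d_o = (d_i/(d_o+d_i))² = 0.268;  ∂f/∂d_i = (d_o/(d_o+d_i))² = 0.232
δf = √((∂f/∂d_o · δd_o)² + (∂f/∂d_i · δd_i)²) = √(0.298 + 0.0999) = 0.631 cm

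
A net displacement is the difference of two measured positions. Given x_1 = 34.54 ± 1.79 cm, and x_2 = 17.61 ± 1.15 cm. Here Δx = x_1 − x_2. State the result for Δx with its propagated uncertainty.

Sums and differences: (δΔx)² = Σ (cᵢ δxᵢ)².
  (δx_1)² = 3.20;  (δx_2)² = 1.32
δΔx = √(4.53) = 2.13 cm
Δx = 16.93 cm.

16.93 ± 2.13 cm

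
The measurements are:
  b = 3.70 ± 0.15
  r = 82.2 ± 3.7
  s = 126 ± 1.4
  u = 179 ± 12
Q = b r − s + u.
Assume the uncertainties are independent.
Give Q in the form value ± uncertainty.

357 ± 22.0

Let p = b·r = 304. δp/p = √((1·δb/b)² + (1·δr/r)²) = √(0.00164 + 0.00203) = 0.0606, so δp = 18.4.
Q = p − s + u: δQ = √(δp² + δs² + δu²) = √(339 + 1.96 + 144) = 22.0
Q = 357.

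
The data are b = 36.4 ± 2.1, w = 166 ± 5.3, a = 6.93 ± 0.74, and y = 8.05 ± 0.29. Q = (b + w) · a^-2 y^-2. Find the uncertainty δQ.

0.0148

Let u = b + w = 202. δu = √(δb² + δw²) = √(4.41 + 28.1) = 5.70, so δu/u = 0.0282.
Q is then a monomial in u, a, y:
δQ/Q = √((δu/u)² + (-2·δa/a)² + (-2·δy/y)²) = √(0.000793 + 0.0456 + 0.00519) = 0.227
Q = 0.0650, so δQ = 0.227 × 0.0650 = 0.0148.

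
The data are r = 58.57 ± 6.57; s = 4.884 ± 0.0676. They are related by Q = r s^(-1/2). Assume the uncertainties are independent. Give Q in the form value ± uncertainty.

26.50 ± 2.98

Since Q is a product/quotient, work with relative uncertainties:
  (1·δr/r)² = (1×0.112)² = 0.0126;  (−½·δs/s)² = (-0.5×0.0138)² = 4.79e-05
δQ/Q = √(0.0126) = 0.112
Q = 26.50, so δQ = 0.112 × 26.50 = 2.98.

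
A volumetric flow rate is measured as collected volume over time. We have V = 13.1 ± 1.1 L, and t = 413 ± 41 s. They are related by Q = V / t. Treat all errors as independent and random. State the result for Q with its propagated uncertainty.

0.0317 ± 0.00412 L/s

Relative error in a monomial: (δQ/Q)² = Σ (nᵢ · δxᵢ/xᵢ)².
  (1·δV/V)² = (1×0.0840)² = 0.00705;  (-1·δt/t)² = (-1×0.0993)² = 0.00986
δQ/Q = √(0.0169) = 0.130
Q = 0.0317 L/s, so δQ = 0.130 × 0.0317 = 0.00412 L/s.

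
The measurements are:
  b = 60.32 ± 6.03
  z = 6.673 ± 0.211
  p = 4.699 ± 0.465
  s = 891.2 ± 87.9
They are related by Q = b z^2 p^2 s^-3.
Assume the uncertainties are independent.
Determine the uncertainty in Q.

For a monomial Q ∝ b, z^2, p^2, s^-3, fractional errors add in quadrature:
  (1·δb/b)² = (1×0.1000)² = 0.00999;  (2·δz/z)² = (2×0.0316)² = 0.00400;  (2·δp/p)² = (2×0.0990)² = 0.0392;  (-3·δs/s)² = (-3×0.0986)² = 0.0876
δQ/Q = √(0.141) = 0.375
Q = 8.379e-05, so δQ = 0.375 × 8.379e-05 = 3.14e-05.

3.14e-05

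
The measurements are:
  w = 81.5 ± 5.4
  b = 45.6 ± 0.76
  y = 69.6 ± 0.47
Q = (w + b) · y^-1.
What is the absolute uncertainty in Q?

Let u = w + b = 127. δu = √(δw² + δb²) = √(29.2 + 0.578) = 5.45, so δu/u = 0.0429.
Q is then a monomial in u, y:
δQ/Q = √((δu/u)² + (-1·δy/y)²) = √(0.00184 + 4.56e-05) = 0.0434
Q = 1.83, so δQ = 0.0434 × 1.83 = 0.0793.

0.0793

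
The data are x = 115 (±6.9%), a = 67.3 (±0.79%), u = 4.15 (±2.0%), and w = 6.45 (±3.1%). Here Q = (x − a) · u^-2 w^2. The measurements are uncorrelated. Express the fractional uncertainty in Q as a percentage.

18.2%

Let h = x − a = 47.7. δh = √(δx² + δa²) = √(63.0 + 0.283) = 7.95, so δh/h = 0.167.
Q is then a monomial in h, u, w:
δQ/Q = √((δh/h)² + (-2·δu/u)² + (2·δw/w)²) = √(0.0278 + 0.00160 + 0.00384) = 0.182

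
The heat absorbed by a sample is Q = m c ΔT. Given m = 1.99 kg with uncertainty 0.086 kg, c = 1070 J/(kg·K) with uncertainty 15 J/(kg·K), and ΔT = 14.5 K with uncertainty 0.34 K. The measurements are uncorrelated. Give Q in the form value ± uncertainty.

Each factor contributes (exponent × relative error)² to (δQ/Q)²:
  (1·δm/m)² = (1×0.0432)² = 0.00187;  (1·δc/c)² = (1×0.0140)² = 0.000197;  (1·δΔT/ΔT)² = (1×0.0234)² = 0.000550
δQ/Q = √(0.00261) = 0.0511
Q = 30900 J, so δQ = 0.0511 × 30900 = 1580 J.

30900 ± 1580 J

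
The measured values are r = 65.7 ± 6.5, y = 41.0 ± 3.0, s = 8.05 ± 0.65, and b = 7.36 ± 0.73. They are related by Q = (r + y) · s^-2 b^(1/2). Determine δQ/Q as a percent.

18.2%

Let u = r + y = 107. δu = √(δr² + δy²) = √(42.2 + 9.00) = 7.16, so δu/u = 0.0671.
Q is then a monomial in u, s, b:
δQ/Q = √((δu/u)² + (-2·δs/s)² + (½·δb/b)²) = √(0.00450 + 0.0261 + 0.00246) = 0.182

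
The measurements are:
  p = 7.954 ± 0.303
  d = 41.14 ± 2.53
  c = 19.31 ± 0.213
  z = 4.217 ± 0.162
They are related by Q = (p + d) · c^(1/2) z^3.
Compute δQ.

2050

Let u = p + d = 49.09. δu = √(δp² + δd²) = √(0.0918 + 6.40) = 2.55, so δu/u = 0.0519.
Q is then a monomial in u, c, z:
δQ/Q = √((δu/u)² + (½·δc/c)² + (3·δz/z)²) = √(0.00269 + 3.04e-05 + 0.0133) = 0.127
Q = 16180, so δQ = 0.127 × 16180 = 2050.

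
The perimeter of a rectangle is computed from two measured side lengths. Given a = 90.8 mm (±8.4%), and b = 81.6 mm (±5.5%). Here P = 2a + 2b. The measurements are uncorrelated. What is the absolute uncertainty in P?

17.7 mm

P is a linear combination, so absolute uncertainties add in quadrature:
  (2·δa)² = 233;  (2·δb)² = 80.6
δP = √(313) = 17.7 mm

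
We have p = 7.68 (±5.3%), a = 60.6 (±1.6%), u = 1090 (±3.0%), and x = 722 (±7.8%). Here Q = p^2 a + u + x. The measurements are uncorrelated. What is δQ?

Let w = p^2·a = 3570. δw/w = √((2·δp/p)² + (1·δa/a)²) = √(0.0112 + 0.000256) = 0.107, so δw = 383.
Q = w + u + x: δQ = √(δw² + δu² + δx²) = √(1.47e+05 + 1070 + 3170) = 389

389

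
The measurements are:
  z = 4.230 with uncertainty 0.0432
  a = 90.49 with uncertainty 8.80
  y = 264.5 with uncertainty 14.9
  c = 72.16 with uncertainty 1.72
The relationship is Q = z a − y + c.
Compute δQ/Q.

Let p = z·a = 382.8. δp/p = √((1·δz/z)² + (1·δa/a)²) = √(0.000104 + 0.00946) = 0.0978, so δp = 37.4.
Q = p − y + c: δQ = √(δp² + δy² + δc²) = √(1400 + 222 + 2.96) = 40.3
Q = 190.4, so δQ/Q = 40.3/190.4 = 0.212.

0.212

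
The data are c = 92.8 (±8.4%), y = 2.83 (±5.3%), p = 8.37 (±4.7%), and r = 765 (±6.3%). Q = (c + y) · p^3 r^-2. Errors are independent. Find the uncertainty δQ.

0.0197

Let u = c + y = 95.6. δu = √(δc² + δy²) = √(60.8 + 0.0225) = 7.80, so δu/u = 0.0815.
Q is then a monomial in u, p, r:
δQ/Q = √((δu/u)² + (3·δp/p)² + (-2·δr/r)²) = √(0.00665 + 0.0199 + 0.0159) = 0.206
Q = 0.0958, so δQ = 0.206 × 0.0958 = 0.0197.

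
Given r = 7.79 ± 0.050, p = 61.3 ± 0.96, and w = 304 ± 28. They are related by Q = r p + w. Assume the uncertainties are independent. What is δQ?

Let h = r·p = 478. δh/h = √((1·δr/r)² + (1·δp/p)²) = √(4.12e-05 + 0.000245) = 0.0169, so δh = 8.08.
Q = h + w: δQ = √(δh² + δw²) = √(65.3 + 784) = 29.1

29.1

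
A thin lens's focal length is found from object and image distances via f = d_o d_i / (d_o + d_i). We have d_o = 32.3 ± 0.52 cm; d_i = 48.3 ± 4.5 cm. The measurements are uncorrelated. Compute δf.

0.746 cm

∂f/∂d_o = (d_i/(d_o+d_i))² = 0.359;  ∂f/∂d_i = (d_o/(d_o+d_i))² = 0.161
δf = √((∂f/∂d_o · δd_o)² + (∂f/∂d_i · δd_i)²) = √(0.0349 + 0.522) = 0.746 cm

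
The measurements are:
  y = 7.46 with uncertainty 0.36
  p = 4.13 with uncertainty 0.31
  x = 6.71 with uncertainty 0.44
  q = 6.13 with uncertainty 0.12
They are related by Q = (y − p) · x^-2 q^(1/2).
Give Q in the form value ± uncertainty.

0.183 ± 0.0355

Let u = y − p = 3.33. δu = √(δy² + δp²) = √(0.130 + 0.0961) = 0.475, so δu/u = 0.143.
Q is then a monomial in u, x, q:
δQ/Q = √((δu/u)² + (-2·δx/x)² + (½·δq/q)²) = √(0.0204 + 0.0172 + 9.58e-05) = 0.194
Q = 0.183, so δQ = 0.194 × 0.183 = 0.0355.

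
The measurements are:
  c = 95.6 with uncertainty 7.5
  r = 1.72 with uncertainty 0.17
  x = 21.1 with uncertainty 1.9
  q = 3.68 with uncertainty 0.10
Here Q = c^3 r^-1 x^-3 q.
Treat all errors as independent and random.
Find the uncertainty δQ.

Products/powers → add relative errors in quadrature, weighted by exponent:
  (3·δc/c)² = (3×0.0785)² = 0.0554;  (-1·δr/r)² = (-1×0.0988)² = 0.00977;  (-3·δx/x)² = (-3×0.0900)² = 0.0730;  (1·δq/q)² = (1×0.0272)² = 0.000738
δQ/Q = √(0.139) = 0.373
Q = 199, so δQ = 0.373 × 199 = 74.2.

74.2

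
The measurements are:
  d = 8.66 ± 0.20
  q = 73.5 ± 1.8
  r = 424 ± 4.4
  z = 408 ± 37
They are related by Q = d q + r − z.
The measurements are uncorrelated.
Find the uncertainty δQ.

Let p = d·q = 637. δp/p = √((1·δd/d)² + (1·δq/q)²) = √(0.000533 + 0.000600) = 0.0337, so δp = 21.4.
Q = p + r − z: δQ = √(δp² + δr² + δz²) = √(459 + 19.4 + 1370) = 43.0

43.0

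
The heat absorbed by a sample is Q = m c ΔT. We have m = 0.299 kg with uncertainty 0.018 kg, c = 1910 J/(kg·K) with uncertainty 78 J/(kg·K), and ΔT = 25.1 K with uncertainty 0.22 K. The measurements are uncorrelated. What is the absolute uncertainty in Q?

Each factor contributes (exponent × relative error)² to (δQ/Q)²:
  (1·δm/m)² = (1×0.0602)² = 0.00362;  (1·δc/c)² = (1×0.0408)² = 0.00167;  (1·δΔT/ΔT)² = (1×0.00876)² = 7.68e-05
δQ/Q = √(0.00537) = 0.0733
Q = 14300 J, so δQ = 0.0733 × 14300 = 1050 J.

1050 J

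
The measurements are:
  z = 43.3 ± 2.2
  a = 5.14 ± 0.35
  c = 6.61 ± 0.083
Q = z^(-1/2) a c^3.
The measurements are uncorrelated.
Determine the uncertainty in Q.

Relative error in a monomial: (δQ/Q)² = Σ (nᵢ · δxᵢ/xᵢ)².
  (−½·δz/z)² = (-0.5×0.0508)² = 0.000645;  (1·δa/a)² = (1×0.0681)² = 0.00464;  (3·δc/c)² = (3×0.0126)² = 0.00142
δQ/Q = √(0.00670) = 0.0819
Q = 226, so δQ = 0.0819 × 226 = 18.5.

18.5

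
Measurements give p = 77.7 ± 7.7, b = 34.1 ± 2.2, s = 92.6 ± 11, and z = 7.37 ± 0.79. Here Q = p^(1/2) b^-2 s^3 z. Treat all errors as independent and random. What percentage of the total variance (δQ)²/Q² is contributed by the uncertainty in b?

10.6%

(δQ/Q)² = (½·δp/p)² + (-2·δb/b)² + (3·δs/s)² + (1·δz/z)²
  p term: (0.5×0.0991)² = 0.00246
  b term: (-2×0.0645)² = 0.0166
  s term: (3×0.119)² = 0.127
  z term: (1×0.107)² = 0.0115
Total = 0.158. Share from b = 0.0166/0.158 = 0.106.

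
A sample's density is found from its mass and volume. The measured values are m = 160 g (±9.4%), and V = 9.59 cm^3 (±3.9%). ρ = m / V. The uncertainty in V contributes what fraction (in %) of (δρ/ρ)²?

14.7%

(δρ/ρ)² = (1·δm/m)² + (-1·δV/V)²
  m term: (1×0.0940)² = 0.00884
  V term: (-1×0.0390)² = 0.00152
Total = 0.0104. Share from V = 0.00152/0.0104 = 0.147.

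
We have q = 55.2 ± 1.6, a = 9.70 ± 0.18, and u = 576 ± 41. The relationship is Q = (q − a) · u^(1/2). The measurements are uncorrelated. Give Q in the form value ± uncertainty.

1090 ± 54.8

Let w = q − a = 45.5. δw = √(δq² + δa²) = √(2.56 + 0.0324) = 1.61, so δw/w = 0.0354.
Q is then a monomial in w, u:
δQ/Q = √((δw/w)² + (½·δu/u)²) = √(0.00125 + 0.00127) = 0.0502
Q = 1090, so δQ = 0.0502 × 1090 = 54.8.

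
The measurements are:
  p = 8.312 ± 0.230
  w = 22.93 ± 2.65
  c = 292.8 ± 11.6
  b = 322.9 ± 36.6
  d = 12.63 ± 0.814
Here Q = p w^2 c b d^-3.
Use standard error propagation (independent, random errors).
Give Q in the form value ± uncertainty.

Q is a product of powers, so relative uncertainties combine in quadrature:
  (1·δp/p)² = (1×0.0277)² = 0.000766;  (2·δw/w)² = (2×0.116)² = 0.0534;  (1·δc/c)² = (1×0.0396)² = 0.00157;  (1·δb/b)² = (1×0.113)² = 0.0128;  (-3·δd/d)² = (-3×0.0644)² = 0.0374
δQ/Q = √(0.106) = 0.326
Q = 205100, so δQ = 0.326 × 205100 = 66800.

205100 ± 66800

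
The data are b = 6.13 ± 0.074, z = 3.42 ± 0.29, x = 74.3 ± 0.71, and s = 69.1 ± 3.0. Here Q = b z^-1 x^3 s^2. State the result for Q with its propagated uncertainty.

Relative error in a monomial: (δQ/Q)² = Σ (nᵢ · δxᵢ/xᵢ)².
  (1·δb/b)² = (1×0.0121)² = 0.000146;  (-1·δz/z)² = (-1×0.0848)² = 0.00719;  (3·δx/x)² = (3×0.00956)² = 0.000822;  (2·δs/s)² = (2×0.0434)² = 0.00754
δQ/Q = √(0.0157) = 0.125
Q = 3.51e+09, so δQ = 0.125 × 3.51e+09 = 4.4e+08.

(3.51 ± 0.440) × 10^9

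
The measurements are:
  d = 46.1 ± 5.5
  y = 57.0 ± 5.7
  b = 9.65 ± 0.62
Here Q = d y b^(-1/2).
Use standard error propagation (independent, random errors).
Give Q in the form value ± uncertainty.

Q is a product of powers, so relative uncertainties combine in quadrature:
  (1·δd/d)² = (1×0.119)² = 0.0142;  (1·δy/y)² = (1×0.100)² = 0.0100;  (−½·δb/b)² = (-0.5×0.0642)² = 0.00103
δQ/Q = √(0.0253) = 0.159
Q = 846, so δQ = 0.159 × 846 = 134.

846 ± 134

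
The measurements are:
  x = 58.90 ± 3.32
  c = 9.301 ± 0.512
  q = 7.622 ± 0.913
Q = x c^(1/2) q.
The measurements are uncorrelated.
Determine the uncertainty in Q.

Since Q is a product/quotient, work with relative uncertainties:
  (1·δx/x)² = (1×0.0564)² = 0.00318;  (½·δc/c)² = (0.5×0.0550)² = 0.000758;  (1·δq/q)² = (1×0.120)² = 0.0143
δQ/Q = √(0.0183) = 0.135
Q = 1369, so δQ = 0.135 × 1369 = 185.

185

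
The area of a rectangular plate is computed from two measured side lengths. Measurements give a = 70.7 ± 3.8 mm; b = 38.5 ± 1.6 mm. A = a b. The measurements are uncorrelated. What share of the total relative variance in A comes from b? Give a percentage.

(δA/A)² = (1·δa/a)² + (1·δb/b)²
  a term: (1×0.0537)² = 0.00289
  b term: (1×0.0416)² = 0.00173
Total = 0.00462. Share from b = 0.00173/0.00462 = 0.374.

37.4%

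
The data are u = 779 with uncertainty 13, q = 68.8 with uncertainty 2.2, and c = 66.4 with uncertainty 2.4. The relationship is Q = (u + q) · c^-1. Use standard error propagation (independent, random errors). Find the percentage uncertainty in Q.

Let w = u + q = 848. δw = √(δu² + δq²) = √(169 + 4.84) = 13.2, so δw/w = 0.0156.
Q is then a monomial in w, c:
δQ/Q = √((δw/w)² + (-1·δc/c)²) = √(0.000242 + 0.00131) = 0.0393

3.93%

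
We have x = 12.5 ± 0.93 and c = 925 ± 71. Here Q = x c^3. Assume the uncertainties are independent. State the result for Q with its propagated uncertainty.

Relative error in a monomial: (δQ/Q)² = Σ (nᵢ · δxᵢ/xᵢ)².
  (1·δx/x)² = (1×0.0744)² = 0.00554;  (3·δc/c)² = (3×0.0768)² = 0.0530
δQ/Q = √(0.0586) = 0.242
Q = 9.89e+09, so δQ = 0.242 × 9.89e+09 = 2.39e+09.

(9.89 ± 2.39) × 10^9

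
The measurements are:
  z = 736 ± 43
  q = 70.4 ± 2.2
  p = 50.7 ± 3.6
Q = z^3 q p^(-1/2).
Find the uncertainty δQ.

7.16e+08

Products/powers → add relative errors in quadrature, weighted by exponent:
  (3·δz/z)² = (3×0.0584)² = 0.0307;  (1·δq/q)² = (1×0.0312)² = 0.000977;  (−½·δp/p)² = (-0.5×0.0710)² = 0.00126
δQ/Q = √(0.0330) = 0.182
Q = 3.94e+09, so δQ = 0.182 × 3.94e+09 = 7.16e+08.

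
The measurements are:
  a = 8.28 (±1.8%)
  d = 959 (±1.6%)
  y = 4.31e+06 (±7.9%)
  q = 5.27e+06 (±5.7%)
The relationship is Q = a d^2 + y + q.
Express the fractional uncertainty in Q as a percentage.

3.10%

Let p = a·d^2 = 7.61e+06. δp/p = √((1·δa/a)² + (2·δd/d)²) = √(0.000324 + 0.00102) = 0.0367, so δp = 2.8e+05.
Q = p + y + q: δQ = √(δp² + δy² + δq²) = √(7.82e+10 + 1.16e+11 + 9.02e+10) = 5.33e+05
Q = 1.72e+07, so δQ/Q = 5.33e+05/1.72e+07 = 0.0310.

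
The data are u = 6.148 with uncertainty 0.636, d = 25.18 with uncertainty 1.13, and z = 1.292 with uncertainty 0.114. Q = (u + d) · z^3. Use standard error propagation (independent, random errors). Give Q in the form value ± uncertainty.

67.56 ± 18.1

Let w = u + d = 31.33. δw = √(δu² + δd²) = √(0.404 + 1.28) = 1.30, so δw/w = 0.0414.
Q is then a monomial in w, z:
δQ/Q = √((δw/w)² + (3·δz/z)²) = √(0.00171 + 0.0701) = 0.268
Q = 67.56, so δQ = 0.268 × 67.56 = 18.1.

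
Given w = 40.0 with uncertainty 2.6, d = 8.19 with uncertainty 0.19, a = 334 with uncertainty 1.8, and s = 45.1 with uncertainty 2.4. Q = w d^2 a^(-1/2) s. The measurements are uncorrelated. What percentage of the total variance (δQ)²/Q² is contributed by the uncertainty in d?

(δQ/Q)² = (1·δw/w)² + (2·δd/d)² + (−½·δa/a)² + (1·δs/s)²
  w term: (1×0.0650)² = 0.00423
  d term: (2×0.0232)² = 0.00215
  a term: (-0.5×0.00539)² = 7.26e-06
  s term: (1×0.0532)² = 0.00283
Total = 0.00922. Share from d = 0.00215/0.00922 = 0.234.

23.4%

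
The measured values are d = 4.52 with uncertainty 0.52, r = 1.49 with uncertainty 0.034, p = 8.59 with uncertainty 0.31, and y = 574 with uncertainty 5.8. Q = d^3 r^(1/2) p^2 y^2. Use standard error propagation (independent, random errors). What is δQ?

Q is a product of powers, so relative uncertainties combine in quadrature:
  (3·δd/d)² = (3×0.115)² = 0.119;  (½·δr/r)² = (0.5×0.0228)² = 0.000130;  (2·δp/p)² = (2×0.0361)² = 0.00521;  (2·δy/y)² = (2×0.0101)² = 0.000408
δQ/Q = √(0.125) = 0.353
Q = 2.74e+09, so δQ = 0.353 × 2.74e+09 = 9.68e+08.

9.68e+08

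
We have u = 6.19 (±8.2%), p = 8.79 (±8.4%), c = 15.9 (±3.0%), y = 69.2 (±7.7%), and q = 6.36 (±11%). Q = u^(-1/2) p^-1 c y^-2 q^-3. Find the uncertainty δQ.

2.23e-07

Relative error in a monomial: (δQ/Q)² = Σ (nᵢ · δxᵢ/xᵢ)².
  (−½·δu/u)² = (-0.5×0.0820)² = 0.00168;  (-1·δp/p)² = (-1×0.0840)² = 0.00706;  (1·δc/c)² = (1×0.0300)² = 0.000900;  (-2·δy/y)² = (-2×0.0770)² = 0.0237;  (-3·δq/q)² = (-3×0.110)² = 0.109
δQ/Q = √(0.142) = 0.377
Q = 5.9e-07, so δQ = 0.377 × 5.9e-07 = 2.23e-07.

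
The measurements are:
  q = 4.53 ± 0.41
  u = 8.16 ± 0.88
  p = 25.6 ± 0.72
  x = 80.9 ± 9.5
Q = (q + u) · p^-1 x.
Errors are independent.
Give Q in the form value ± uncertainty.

40.1 ± 5.73

Let w = q + u = 12.7. δw = √(δq² + δu²) = √(0.168 + 0.774) = 0.971, so δw/w = 0.0765.
Q is then a monomial in w, p, x:
δQ/Q = √((δw/w)² + (-1·δp/p)² + (1·δx/x)²) = √(0.00585 + 0.000791 + 0.0138) = 0.143
Q = 40.1, so δQ = 0.143 × 40.1 = 5.73.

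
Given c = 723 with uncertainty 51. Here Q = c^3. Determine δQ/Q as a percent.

Q ∝ c^3, so δQ/Q = |3| · δc/c = 3 × 0.0705 = 0.212.

21.2%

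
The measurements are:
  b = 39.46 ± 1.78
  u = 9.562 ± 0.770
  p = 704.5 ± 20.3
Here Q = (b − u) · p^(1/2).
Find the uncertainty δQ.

52.7

Let w = b − u = 29.90. δw = √(δb² + δu²) = √(3.17 + 0.593) = 1.94, so δw/w = 0.0649.
Q is then a monomial in w, p:
δQ/Q = √((δw/w)² + (½·δp/p)²) = √(0.00421 + 0.000208) = 0.0664
Q = 793.6, so δQ = 0.0664 × 793.6 = 52.7.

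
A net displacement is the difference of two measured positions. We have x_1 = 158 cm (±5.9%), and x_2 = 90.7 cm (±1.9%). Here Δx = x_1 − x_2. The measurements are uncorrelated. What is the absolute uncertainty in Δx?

9.48 cm

Each term contributes (cᵢ δxᵢ)² to (δΔx)²:
  (δx_1)² = 86.9;  (δx_2)² = 2.97
δΔx = √(89.9) = 9.48 cm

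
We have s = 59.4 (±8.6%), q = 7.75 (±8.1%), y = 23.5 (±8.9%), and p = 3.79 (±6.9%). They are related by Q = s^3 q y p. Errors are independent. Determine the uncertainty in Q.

Relative error in a monomial: (δQ/Q)² = Σ (nᵢ · δxᵢ/xᵢ)².
  (3·δs/s)² = (3×0.0860)² = 0.0666;  (1·δq/q)² = (1×0.0810)² = 0.00656;  (1·δy/y)² = (1×0.0890)² = 0.00792;  (1·δp/p)² = (1×0.0690)² = 0.00476
δQ/Q = √(0.0858) = 0.293
Q = 1.45e+08, so δQ = 0.293 × 1.45e+08 = 4.24e+07.

4.24e+07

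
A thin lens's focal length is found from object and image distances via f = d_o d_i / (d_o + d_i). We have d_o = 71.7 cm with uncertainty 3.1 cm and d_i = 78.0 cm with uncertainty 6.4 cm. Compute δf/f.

∂f/∂d_o = (d_i/(d_o+d_i))² = 0.271;  ∂f/∂d_i = (d_o/(d_o+d_i))² = 0.229
δf = √((∂f/∂d_o · δd_o)² + (∂f/∂d_i · δd_i)²) = √(0.708 + 2.16) = 1.69 cm
f = 37.4 cm, so δf/f = 1.69/37.4 = 0.0453.

0.0453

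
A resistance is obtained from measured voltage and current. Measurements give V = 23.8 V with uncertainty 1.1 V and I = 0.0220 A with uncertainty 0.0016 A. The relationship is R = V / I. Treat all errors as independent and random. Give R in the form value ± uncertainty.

1080 ± 93.2 Ω

Relative error in a monomial: (δR/R)² = Σ (nᵢ · δxᵢ/xᵢ)².
  (1·δV/V)² = (1×0.0462)² = 0.00214;  (-1·δI/I)² = (-1×0.0727)² = 0.00529
δR/R = √(0.00743) = 0.0862
R = 1080 Ω, so δR = 0.0862 × 1080 = 93.2 Ω.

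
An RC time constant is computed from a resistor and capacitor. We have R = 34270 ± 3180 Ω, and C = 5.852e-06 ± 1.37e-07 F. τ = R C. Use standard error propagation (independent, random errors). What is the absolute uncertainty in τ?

Relative error in a monomial: (δτ/τ)² = Σ (nᵢ · δxᵢ/xᵢ)².
  (1·δR/R)² = (1×0.0928)² = 0.00861;  (1·δC/C)² = (1×0.0234)² = 0.000548
δτ/τ = √(0.00916) = 0.0957
τ = 0.2005 s, so δτ = 0.0957 × 0.2005 = 0.0192 s.

0.0192 s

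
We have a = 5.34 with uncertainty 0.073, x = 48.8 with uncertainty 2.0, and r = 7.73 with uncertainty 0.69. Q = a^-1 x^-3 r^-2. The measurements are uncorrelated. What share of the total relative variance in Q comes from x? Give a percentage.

(δQ/Q)² = (-1·δa/a)² + (-3·δx/x)² + (-2·δr/r)²
  a term: (-1×0.0137)² = 0.000187
  x term: (-3×0.0410)² = 0.0151
  r term: (-2×0.0893)² = 0.0319
Total = 0.0472. Share from x = 0.0151/0.0472 = 0.320.

32.0%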